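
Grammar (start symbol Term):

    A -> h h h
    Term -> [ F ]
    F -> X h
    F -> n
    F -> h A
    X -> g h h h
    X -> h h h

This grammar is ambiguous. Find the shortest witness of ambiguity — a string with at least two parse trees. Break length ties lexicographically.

length 3: no string has ≥2 trees
length 6: [ h h h h ] has 2 parse trees

Two derivations of [ h h h h ]:
  Term ⇒ [ F ] ⇒ [ X h ] ⇒ [ h h h h ]
  Term ⇒ [ F ] ⇒ [ h A ] ⇒ [ h h h h ]

[ h h h h ]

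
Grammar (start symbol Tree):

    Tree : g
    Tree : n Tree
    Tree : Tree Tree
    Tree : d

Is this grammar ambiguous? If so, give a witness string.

Witness: d d d

Derivation 1: Tree ⇒ Tree Tree ⇒ Tree Tree Tree ⇒ d Tree Tree ⇒ d d Tree ⇒ d d d
Derivation 2: Tree ⇒ Tree Tree ⇒ d Tree ⇒ d Tree Tree ⇒ d d Tree ⇒ d d d

Two distinct leftmost derivations for the same string.

Ambiguous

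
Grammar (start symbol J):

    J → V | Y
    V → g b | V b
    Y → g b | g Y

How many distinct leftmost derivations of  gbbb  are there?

Parse trees for gbbb:
  [J [V [V [V g b] b] b]]

1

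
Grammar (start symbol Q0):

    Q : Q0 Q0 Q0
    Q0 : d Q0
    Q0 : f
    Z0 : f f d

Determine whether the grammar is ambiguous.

Unambiguous

Only Q0 is reachable from Q0; ignoring the rest: The reachable rules are right-linear with at most one rule per (nonterminal, next-terminal) pair. Each input token forces the next rule, so parsing is deterministic.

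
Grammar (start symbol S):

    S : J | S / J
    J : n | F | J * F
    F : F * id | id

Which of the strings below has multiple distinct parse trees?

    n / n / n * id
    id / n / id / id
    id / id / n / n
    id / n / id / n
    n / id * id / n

n / n / n * id: 1 tree
id / n / id / id: 1 tree
id / id / n / n: 1 tree
id / n / id / n: 1 tree
n / id * id / n: 2 trees

n / id * id / n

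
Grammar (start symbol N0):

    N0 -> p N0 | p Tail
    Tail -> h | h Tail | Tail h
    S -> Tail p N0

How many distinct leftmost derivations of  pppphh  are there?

Parse trees for pppphh:
  [N0 p [N0 p [N0 p [N0 p [Tail h [Tail h]]]]]]
  [N0 p [N0 p [N0 p [N0 p [Tail [Tail h] h]]]]]

2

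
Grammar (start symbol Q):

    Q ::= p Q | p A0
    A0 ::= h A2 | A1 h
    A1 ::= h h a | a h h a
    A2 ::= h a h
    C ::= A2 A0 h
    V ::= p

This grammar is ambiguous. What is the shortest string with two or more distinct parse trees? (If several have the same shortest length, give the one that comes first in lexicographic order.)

length 5: p h h a h has 2 parse trees

Two derivations of p h h a h:
  Q ⇒ p A0 ⇒ p h A2 ⇒ p h h a h
  Q ⇒ p A0 ⇒ p A1 h ⇒ p h h a h

p h h a h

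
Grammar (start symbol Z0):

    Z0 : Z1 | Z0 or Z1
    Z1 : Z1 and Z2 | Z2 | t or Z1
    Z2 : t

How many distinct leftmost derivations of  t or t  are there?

Parse trees for t or t:
  [Z0 [Z1 t or [Z1 [Z2 t]]]]
  [Z0 [Z0 [Z1 [Z2 t]]] or [Z1 [Z2 t]]]

2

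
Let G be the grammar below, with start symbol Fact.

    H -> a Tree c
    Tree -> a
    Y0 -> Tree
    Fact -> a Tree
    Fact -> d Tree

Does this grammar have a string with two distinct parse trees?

Only Fact, Tree are reachable from Fact; ignoring the rest: The reachable rules are right-linear with at most one rule per (nonterminal, next-terminal) pair. Each input token forces the next rule, so parsing is deterministic.

Unambiguous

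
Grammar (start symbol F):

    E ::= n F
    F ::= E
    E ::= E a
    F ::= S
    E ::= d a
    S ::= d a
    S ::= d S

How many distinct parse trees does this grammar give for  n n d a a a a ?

Parse trees for n n d a a a a (showing first 6 of 14):
  [F [E n [F [E n [F [E [E [E [E d a] a] a] a]]]]]]
  [F [E n [F [E [E n [F [E [E [E d a] a] a]]] a]]]]
  [F [E n [F [E [E [E n [F [E [E d a] a]]] a] a]]]]
  [F [E n [F [E [E [E [E n [F [E d a]]] a] a] a]]]]
  [F [E n [F [E [E [E [E n [F [S d a]]] a] a] a]]]]
  [F [E [E n [F [E n [F [E [E [E d a] a] a]]]]] a]]

14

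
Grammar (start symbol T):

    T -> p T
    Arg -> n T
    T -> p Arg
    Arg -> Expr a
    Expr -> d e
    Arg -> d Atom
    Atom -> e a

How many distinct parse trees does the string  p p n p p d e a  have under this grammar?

Parse trees for p p n p p d e a:
  [T p [T p [Arg n [T p [T p [Arg [Expr d e] a]]]]]]
  [T p [T p [Arg n [T p [T p [Arg d [Atom e a]]]]]]]

2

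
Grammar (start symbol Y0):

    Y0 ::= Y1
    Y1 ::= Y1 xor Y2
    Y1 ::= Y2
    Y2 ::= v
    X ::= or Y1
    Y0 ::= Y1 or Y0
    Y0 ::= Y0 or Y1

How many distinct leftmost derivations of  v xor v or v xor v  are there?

Parse trees for v xor v or v xor v:
  [Y0 [Y1 [Y1 [Y2 v]] xor [Y2 v]] or [Y0 [Y1 [Y1 [Y2 v]] xor [Y2 v]]]]
  [Y0 [Y0 [Y1 [Y1 [Y2 v]] xor [Y2 v]]] or [Y1 [Y1 [Y2 v]] xor [Y2 v]]]

2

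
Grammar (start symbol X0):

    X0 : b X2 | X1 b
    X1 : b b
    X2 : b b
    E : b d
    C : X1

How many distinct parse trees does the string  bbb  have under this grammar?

2

Parse trees for bbb:
  [X0 b [X2 b b]]
  [X0 [X1 b b] b]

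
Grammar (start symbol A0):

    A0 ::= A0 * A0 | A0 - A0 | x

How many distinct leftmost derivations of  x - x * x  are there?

Parse trees for x - x * x:
  [A0 [A0 [A0 x] - [A0 x]] * [A0 x]]
  [A0 [A0 x] - [A0 [A0 x] * [A0 x]]]

2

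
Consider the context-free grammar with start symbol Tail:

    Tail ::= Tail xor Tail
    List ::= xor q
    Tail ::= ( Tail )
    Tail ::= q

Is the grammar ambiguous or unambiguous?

Witness: q xor q xor q

Derivation 1: Tail ⇒ Tail xor Tail ⇒ Tail xor Tail xor Tail ⇒ q xor Tail xor Tail ⇒ q xor q xor Tail ⇒ q xor q xor q
Derivation 2: Tail ⇒ Tail xor Tail ⇒ q xor Tail ⇒ q xor Tail xor Tail ⇒ q xor q xor Tail ⇒ q xor q xor q

Two distinct leftmost derivations for the same string.

Ambiguous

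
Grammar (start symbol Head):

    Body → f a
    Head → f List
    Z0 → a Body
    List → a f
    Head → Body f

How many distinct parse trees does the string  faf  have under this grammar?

Parse trees for faf:
  [Head f [List a f]]
  [Head [Body f a] f]

2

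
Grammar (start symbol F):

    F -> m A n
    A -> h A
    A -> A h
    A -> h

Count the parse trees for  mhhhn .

4

Parse trees for mhhhn:
  [F m [A h [A h [A h]]] n]
  [F m [A h [A [A h] h]] n]
  [F m [A [A h [A h]] h] n]
  [F m [A [A [A h] h] h] n]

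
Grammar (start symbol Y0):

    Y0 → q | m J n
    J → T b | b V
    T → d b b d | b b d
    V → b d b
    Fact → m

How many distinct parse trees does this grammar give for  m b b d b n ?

2

Parse trees for m b b d b n:
  [Y0 m [J [T b b d] b] n]
  [Y0 m [J b [V b d b]] n]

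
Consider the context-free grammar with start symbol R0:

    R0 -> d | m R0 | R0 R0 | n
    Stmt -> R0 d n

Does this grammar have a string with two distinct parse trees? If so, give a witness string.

Witness: d d d

Derivation 1: R0 ⇒ R0 R0 ⇒ d R0 ⇒ d R0 R0 ⇒ d d R0 ⇒ d d d
Derivation 2: R0 ⇒ R0 R0 ⇒ R0 R0 R0 ⇒ d R0 R0 ⇒ d d R0 ⇒ d d d

Two distinct leftmost derivations for the same string.

Ambiguous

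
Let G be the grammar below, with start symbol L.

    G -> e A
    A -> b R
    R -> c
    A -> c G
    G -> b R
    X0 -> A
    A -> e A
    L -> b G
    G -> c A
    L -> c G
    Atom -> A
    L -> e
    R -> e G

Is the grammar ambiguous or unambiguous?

Unambiguous

Only L, G, A, R are reachable from L; ignoring the rest: Each reachable nonterminal has at most one production per leading terminal, and all productions are right-linear; the derivation is determined token-by-token.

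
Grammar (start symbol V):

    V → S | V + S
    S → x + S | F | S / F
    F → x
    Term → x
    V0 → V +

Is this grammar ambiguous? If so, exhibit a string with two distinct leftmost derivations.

Witness: x + x

Derivation 1: V ⇒ S ⇒ x + S ⇒ x + F ⇒ x + x
Derivation 2: V ⇒ V + S ⇒ S + S ⇒ F + S ⇒ x + S ⇒ x + F ⇒ x + x

Two distinct leftmost derivations for the same string.

Ambiguous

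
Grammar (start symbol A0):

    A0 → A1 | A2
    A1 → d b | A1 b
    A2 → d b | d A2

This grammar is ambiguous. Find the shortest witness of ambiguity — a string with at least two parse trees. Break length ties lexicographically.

length 2: d b has 2 parse trees

Two derivations of d b:
  A0 ⇒ A1 ⇒ d b
  A0 ⇒ A2 ⇒ d b

d b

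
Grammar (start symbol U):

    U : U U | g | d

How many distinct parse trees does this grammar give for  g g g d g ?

14

Parse trees for g g g d g (showing first 6 of 14):
  [U [U g] [U [U g] [U [U g] [U [U d] [U g]]]]]
  [U [U g] [U [U g] [U [U [U g] [U d]] [U g]]]]
  [U [U g] [U [U [U g] [U g]] [U [U d] [U g]]]]
  [U [U g] [U [U [U g] [U [U g] [U d]]] [U g]]]
  [U [U g] [U [U [U [U g] [U g]] [U d]] [U g]]]
  [U [U [U g] [U g]] [U [U g] [U [U d] [U g]]]]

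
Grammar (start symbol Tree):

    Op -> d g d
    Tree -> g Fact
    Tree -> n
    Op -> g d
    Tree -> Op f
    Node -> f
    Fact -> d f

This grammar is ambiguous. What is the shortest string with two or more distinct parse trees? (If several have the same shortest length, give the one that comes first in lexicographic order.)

g d f

length 1: no string has ≥2 trees
length 3: g d f has 2 parse trees

Two derivations of g d f:
  Tree ⇒ g Fact ⇒ g d f
  Tree ⇒ Op f ⇒ g d f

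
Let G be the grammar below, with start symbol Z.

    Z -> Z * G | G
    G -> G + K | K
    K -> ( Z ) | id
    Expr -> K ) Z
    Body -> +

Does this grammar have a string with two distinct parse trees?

Unambiguous

(Expr, Body are unreachable from Z, so their rules don't affect L(Z).) The grammar is stratified — Z handles '*' (left-recursive), G handles '+', K atoms. Each operator has a fixed associativity and precedence level, so every string has one parse.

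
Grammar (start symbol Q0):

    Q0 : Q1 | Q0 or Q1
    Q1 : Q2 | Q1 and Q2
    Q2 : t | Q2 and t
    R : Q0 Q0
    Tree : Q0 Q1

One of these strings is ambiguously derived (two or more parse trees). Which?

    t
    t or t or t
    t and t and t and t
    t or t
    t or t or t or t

t: 1 tree
t or t or t: 1 tree
t and t and t and t: 8 trees
t or t: 1 tree
t or t or t or t: 1 tree

t and t and t and t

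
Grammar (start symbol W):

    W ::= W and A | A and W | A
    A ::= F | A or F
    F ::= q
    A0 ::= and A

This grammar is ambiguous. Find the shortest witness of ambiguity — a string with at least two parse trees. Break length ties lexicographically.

q and q

length 1: no string has ≥2 trees
length 3: q and q has 2 parse trees

Two derivations of q and q:
  W ⇒ W and A ⇒ A and A ⇒ F and A ⇒ q and A ⇒ q and F ⇒ q and q
  W ⇒ A and W ⇒ F and W ⇒ q and W ⇒ q and A ⇒ q and F ⇒ q and q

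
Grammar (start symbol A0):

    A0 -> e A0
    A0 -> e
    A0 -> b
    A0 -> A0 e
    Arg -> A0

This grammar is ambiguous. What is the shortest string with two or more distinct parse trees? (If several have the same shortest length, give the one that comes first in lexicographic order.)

e e

length 1: no string has ≥2 trees
length 2: e e has 2 parse trees

Two derivations of e e:
  A0 ⇒ e A0 ⇒ e e
  A0 ⇒ A0 e ⇒ e e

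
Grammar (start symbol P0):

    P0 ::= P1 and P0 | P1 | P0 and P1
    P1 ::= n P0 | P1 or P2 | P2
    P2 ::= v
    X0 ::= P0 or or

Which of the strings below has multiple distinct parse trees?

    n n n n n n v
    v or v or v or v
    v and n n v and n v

v and n n v and n v

n n n n n n v: 1 tree
v or v or v or v: 1 tree
v and n n v and n v: 12 trees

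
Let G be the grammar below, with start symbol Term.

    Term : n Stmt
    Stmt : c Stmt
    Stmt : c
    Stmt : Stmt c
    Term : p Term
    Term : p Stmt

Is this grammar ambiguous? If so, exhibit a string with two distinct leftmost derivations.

Witness: n c c

Derivation 1: Term ⇒ n Stmt ⇒ n c Stmt ⇒ n c c
Derivation 2: Term ⇒ n Stmt ⇒ n Stmt c ⇒ n c c

Two distinct leftmost derivations for the same string.

Ambiguous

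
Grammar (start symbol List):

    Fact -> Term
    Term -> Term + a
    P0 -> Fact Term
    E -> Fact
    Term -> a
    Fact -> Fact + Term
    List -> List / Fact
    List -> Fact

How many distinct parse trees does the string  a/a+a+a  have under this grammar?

Parse trees for a/a+a+a:
  [List [List [Fact [Term a]]] / [Fact [Term [Term [Term a] + a] + a]]]
  [List [List [Fact [Term a]]] / [Fact [Fact [Term a]] + [Term [Term a] + a]]]
  [List [List [Fact [Term a]]] / [Fact [Fact [Term [Term a] + a]] + [Term a]]]
  [List [List [Fact [Term a]]] / [Fact [Fact [Fact [Term a]] + [Term a]] + [Term a]]]

4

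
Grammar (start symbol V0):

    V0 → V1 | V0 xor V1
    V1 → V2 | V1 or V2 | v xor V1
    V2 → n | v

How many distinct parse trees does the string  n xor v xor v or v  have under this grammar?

3

Parse trees for n xor v xor v or v:
  [V0 [V0 [V1 [V2 n]]] xor [V1 [V1 v xor [V1 [V2 v]]] or [V2 v]]]
  [V0 [V0 [V1 [V2 n]]] xor [V1 v xor [V1 [V1 [V2 v]] or [V2 v]]]]
  [V0 [V0 [V0 [V1 [V2 n]]] xor [V1 [V2 v]]] xor [V1 [V1 [V2 v]] or [V2 v]]]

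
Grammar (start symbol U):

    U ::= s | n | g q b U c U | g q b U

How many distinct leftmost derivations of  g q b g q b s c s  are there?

2

Parse trees for g q b g q b s c s:
  [U g q b [U g q b [U s]] c [U s]]
  [U g q b [U g q b [U s] c [U s]]]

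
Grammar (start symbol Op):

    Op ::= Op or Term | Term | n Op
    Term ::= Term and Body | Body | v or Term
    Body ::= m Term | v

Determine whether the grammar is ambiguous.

Witness: v or v

Derivation 1: Op ⇒ Op or Term ⇒ Term or Term ⇒ Body or Term ⇒ v or Term ⇒ v or Body ⇒ v or v
Derivation 2: Op ⇒ Term ⇒ v or Term ⇒ v or Body ⇒ v or v

Two distinct leftmost derivations for the same string.

Ambiguous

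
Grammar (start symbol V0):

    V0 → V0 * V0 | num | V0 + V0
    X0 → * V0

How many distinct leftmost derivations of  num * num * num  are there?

2

Parse trees for num * num * num:
  [V0 [V0 num] * [V0 [V0 num] * [V0 num]]]
  [V0 [V0 [V0 num] * [V0 num]] * [V0 num]]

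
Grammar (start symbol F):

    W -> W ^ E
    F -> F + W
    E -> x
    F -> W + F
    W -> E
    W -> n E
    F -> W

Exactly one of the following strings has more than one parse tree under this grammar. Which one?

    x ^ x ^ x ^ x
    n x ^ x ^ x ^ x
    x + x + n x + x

x ^ x ^ x ^ x: 1 tree
n x ^ x ^ x ^ x: 1 tree
x + x + n x + x: 8 trees

x + x + n x + x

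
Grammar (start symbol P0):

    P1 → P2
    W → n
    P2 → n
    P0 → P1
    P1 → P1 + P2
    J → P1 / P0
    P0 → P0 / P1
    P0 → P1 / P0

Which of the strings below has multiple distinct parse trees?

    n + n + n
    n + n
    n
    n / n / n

n + n + n: 1 tree
n + n: 1 tree
n: 1 tree
n / n / n: 4 trees

n / n / n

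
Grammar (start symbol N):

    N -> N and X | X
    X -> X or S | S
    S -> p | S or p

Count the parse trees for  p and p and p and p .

1

Parse trees for p and p and p and p:
  [N [N [N [N [X [S p]]] and [X [S p]]] and [X [S p]]] and [X [S p]]]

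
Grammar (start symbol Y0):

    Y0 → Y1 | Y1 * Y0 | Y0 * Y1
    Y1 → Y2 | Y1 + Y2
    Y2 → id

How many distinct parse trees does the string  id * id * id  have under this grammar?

Parse trees for id * id * id:
  [Y0 [Y1 [Y2 id]] * [Y0 [Y1 [Y2 id]] * [Y0 [Y1 [Y2 id]]]]]
  [Y0 [Y1 [Y2 id]] * [Y0 [Y0 [Y1 [Y2 id]]] * [Y1 [Y2 id]]]]
  [Y0 [Y0 [Y1 [Y2 id]] * [Y0 [Y1 [Y2 id]]]] * [Y1 [Y2 id]]]
  [Y0 [Y0 [Y0 [Y1 [Y2 id]]] * [Y1 [Y2 id]]] * [Y1 [Y2 id]]]

4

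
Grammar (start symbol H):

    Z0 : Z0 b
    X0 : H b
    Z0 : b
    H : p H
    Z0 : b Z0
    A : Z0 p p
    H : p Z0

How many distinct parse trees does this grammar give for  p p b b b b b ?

16

Parse trees for p p b b b b b (showing first 6 of 16):
  [H p [H p [Z0 [Z0 [Z0 [Z0 [Z0 b] b] b] b] b]]]
  [H p [H p [Z0 [Z0 [Z0 [Z0 b [Z0 b]] b] b] b]]]
  [H p [H p [Z0 [Z0 [Z0 b [Z0 [Z0 b] b]] b] b]]]
  [H p [H p [Z0 [Z0 [Z0 b [Z0 b [Z0 b]]] b] b]]]
  [H p [H p [Z0 [Z0 b [Z0 [Z0 [Z0 b] b] b]] b]]]
  [H p [H p [Z0 [Z0 b [Z0 [Z0 b [Z0 b]] b]] b]]]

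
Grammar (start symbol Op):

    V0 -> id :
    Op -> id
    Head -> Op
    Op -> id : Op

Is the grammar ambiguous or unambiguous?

(V0, Head are unreachable from Op, so their rules don't affect L(Op).) The reachable grammar is A → atom sep A | atom. Each atom is followed by either the separator (recurse) or end-of-string (stop) — no choice point.

Unambiguous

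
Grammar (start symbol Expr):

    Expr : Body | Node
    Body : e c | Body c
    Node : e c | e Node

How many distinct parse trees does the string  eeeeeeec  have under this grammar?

1

Parse trees for eeeeeeec:
  [Expr [Node e [Node e [Node e [Node e [Node e [Node e [Node e c]]]]]]]]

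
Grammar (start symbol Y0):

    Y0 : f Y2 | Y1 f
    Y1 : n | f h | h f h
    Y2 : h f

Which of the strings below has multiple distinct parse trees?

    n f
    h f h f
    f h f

f h f

n f: 1 tree
h f h f: 1 tree
f h f: 2 trees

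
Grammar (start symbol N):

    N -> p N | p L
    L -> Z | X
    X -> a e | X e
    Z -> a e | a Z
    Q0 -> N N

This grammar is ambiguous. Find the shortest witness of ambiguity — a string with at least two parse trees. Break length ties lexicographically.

length 3: p a e has 2 parse trees

Two derivations of p a e:
  N ⇒ p L ⇒ p Z ⇒ p a e
  N ⇒ p L ⇒ p X ⇒ p a e

p a e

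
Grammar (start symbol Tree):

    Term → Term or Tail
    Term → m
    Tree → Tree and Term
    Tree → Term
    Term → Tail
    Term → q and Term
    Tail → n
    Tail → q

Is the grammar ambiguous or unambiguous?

Ambiguous

Witness: q and m

Derivation 1: Tree ⇒ Tree and Term ⇒ Term and Term ⇒ Tail and Term ⇒ q and Term ⇒ q and m
Derivation 2: Tree ⇒ Term ⇒ q and Term ⇒ q and m

Two distinct leftmost derivations for the same string.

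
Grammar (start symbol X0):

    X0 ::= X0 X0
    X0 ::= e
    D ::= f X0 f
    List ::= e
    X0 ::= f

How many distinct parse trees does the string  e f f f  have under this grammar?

5

Parse trees for e f f f:
  [X0 [X0 e] [X0 [X0 f] [X0 [X0 f] [X0 f]]]]
  [X0 [X0 e] [X0 [X0 [X0 f] [X0 f]] [X0 f]]]
  [X0 [X0 [X0 e] [X0 f]] [X0 [X0 f] [X0 f]]]
  [X0 [X0 [X0 e] [X0 [X0 f] [X0 f]]] [X0 f]]
  [X0 [X0 [X0 [X0 e] [X0 f]] [X0 f]] [X0 f]]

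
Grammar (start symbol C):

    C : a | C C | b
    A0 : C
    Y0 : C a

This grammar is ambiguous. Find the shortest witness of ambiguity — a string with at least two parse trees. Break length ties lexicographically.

length 1: no string has ≥2 trees
length 2: no string has ≥2 trees
length 3: a a a has 2 parse trees

Two derivations of a a a:
  C ⇒ C C ⇒ a C ⇒ a C C ⇒ a a C ⇒ a a a
  C ⇒ C C ⇒ C C C ⇒ a C C ⇒ a a C ⇒ a a a

a a a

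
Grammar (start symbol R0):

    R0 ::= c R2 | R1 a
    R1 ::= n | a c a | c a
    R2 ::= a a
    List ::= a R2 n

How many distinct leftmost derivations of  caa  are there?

2

Parse trees for caa:
  [R0 c [R2 a a]]
  [R0 [R1 c a] a]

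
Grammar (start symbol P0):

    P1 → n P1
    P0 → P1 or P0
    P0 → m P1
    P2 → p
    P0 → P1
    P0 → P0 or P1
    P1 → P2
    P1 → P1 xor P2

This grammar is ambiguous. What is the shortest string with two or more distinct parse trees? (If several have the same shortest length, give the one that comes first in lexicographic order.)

p or p

length 1: no string has ≥2 trees
length 2: no string has ≥2 trees
length 3: p or p has 2 parse trees

Two derivations of p or p:
  P0 ⇒ P1 or P0 ⇒ P2 or P0 ⇒ p or P0 ⇒ p or P1 ⇒ p or P2 ⇒ p or p
  P0 ⇒ P0 or P1 ⇒ P1 or P1 ⇒ P2 or P1 ⇒ p or P1 ⇒ p or P2 ⇒ p or p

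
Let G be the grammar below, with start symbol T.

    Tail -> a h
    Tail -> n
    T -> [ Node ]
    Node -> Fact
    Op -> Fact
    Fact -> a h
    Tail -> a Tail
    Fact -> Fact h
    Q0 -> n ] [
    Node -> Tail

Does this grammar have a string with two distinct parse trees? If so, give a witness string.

Witness: [ a h ]

Derivation 1: T ⇒ [ Node ] ⇒ [ Fact ] ⇒ [ a h ]
Derivation 2: T ⇒ [ Node ] ⇒ [ Tail ] ⇒ [ a h ]

Two distinct leftmost derivations for the same string.

Ambiguous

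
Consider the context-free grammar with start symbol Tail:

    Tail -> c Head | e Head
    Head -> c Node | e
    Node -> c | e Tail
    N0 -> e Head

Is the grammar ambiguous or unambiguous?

Unambiguous

(N0 is unreachable from Tail, so its rules don't affect L(Tail).) Restricted to the reachable nonterminals, every rule has the form A → t or A → t B, and no two rules for the same A share a first terminal. The grammar encodes a DFA — one run per string.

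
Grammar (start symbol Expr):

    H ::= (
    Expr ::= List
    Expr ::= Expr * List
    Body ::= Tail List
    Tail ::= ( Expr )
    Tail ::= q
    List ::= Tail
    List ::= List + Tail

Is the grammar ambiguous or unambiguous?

Unambiguous

(H, Body are unreachable from Expr, so their rules don't affect L(Expr).) The grammar is stratified — Expr handles '*' (left-recursive), List handles '+', Tail atoms. Each operator has a fixed associativity and precedence level, so every string has one parse.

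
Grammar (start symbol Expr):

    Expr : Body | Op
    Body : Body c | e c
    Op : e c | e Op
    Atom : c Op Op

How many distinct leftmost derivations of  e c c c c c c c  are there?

Parse trees for e c c c c c c c:
  [Expr [Body [Body [Body [Body [Body [Body [Body e c] c] c] c] c] c] c]]

1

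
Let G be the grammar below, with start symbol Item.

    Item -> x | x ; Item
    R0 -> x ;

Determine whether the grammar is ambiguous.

Unambiguous

(R0 is unreachable from Item, so its rules don't affect L(Item).) Right-recursive list with a separator: after each atom, whether the separator follows determines the rule. One parse per string.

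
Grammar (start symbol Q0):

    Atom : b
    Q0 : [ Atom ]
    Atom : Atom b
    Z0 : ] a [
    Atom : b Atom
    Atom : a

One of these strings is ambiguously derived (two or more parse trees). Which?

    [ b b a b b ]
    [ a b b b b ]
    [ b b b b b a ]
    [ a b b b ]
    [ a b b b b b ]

[ b b a b b ]: 6 trees
[ a b b b b ]: 1 tree
[ b b b b b a ]: 1 tree
[ a b b b ]: 1 tree
[ a b b b b b ]: 1 tree

[ b b a b b ]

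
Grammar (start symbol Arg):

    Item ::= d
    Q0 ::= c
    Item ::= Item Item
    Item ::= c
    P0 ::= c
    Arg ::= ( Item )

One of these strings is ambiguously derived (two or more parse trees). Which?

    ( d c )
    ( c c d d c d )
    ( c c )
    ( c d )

( c c d d c d )

( d c ): 1 tree
( c c d d c d ): 42 trees
( c c ): 1 tree
( c d ): 1 tree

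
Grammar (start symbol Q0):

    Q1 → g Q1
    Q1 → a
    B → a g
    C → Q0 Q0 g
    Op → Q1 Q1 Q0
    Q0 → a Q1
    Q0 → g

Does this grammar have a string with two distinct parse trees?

Only Q0, Q1 are reachable from Q0; ignoring the rest: Restricted to the reachable nonterminals, every rule has the form A → t or A → t B, and no two rules for the same A share a first terminal. The grammar encodes a DFA — one run per string.

Unambiguous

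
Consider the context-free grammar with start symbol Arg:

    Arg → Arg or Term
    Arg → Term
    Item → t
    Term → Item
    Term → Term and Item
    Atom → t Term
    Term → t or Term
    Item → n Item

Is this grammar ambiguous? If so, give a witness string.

Witness: t or t

Derivation 1: Arg ⇒ Arg or Term ⇒ Term or Term ⇒ Item or Term ⇒ t or Term ⇒ t or Item ⇒ t or t
Derivation 2: Arg ⇒ Term ⇒ t or Term ⇒ t or Item ⇒ t or t

Two distinct leftmost derivations for the same string.

Ambiguous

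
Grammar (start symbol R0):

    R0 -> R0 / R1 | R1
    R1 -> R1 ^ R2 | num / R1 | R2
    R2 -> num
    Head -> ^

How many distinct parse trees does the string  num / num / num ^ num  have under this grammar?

Parse trees for num / num / num ^ num:
  [R0 [R0 [R1 [R2 num]]] / [R1 [R1 num / [R1 [R2 num]]] ^ [R2 num]]]
  [R0 [R0 [R1 [R2 num]]] / [R1 num / [R1 [R1 [R2 num]] ^ [R2 num]]]]
  [R0 [R0 [R0 [R1 [R2 num]]] / [R1 [R2 num]]] / [R1 [R1 [R2 num]] ^ [R2 num]]]
  [R0 [R0 [R1 num / [R1 [R2 num]]]] / [R1 [R1 [R2 num]] ^ [R2 num]]]
  [R0 [R1 [R1 num / [R1 num / [R1 [R2 num]]]] ^ [R2 num]]]
  [R0 [R1 num / [R1 [R1 num / [R1 [R2 num]]] ^ [R2 num]]]]
  [R0 [R1 num / [R1 num / [R1 [R1 [R2 num]] ^ [R2 num]]]]]

7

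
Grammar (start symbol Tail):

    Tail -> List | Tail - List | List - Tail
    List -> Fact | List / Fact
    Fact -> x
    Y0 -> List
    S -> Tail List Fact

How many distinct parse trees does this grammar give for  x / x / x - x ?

Parse trees for x / x / x - x:
  [Tail [Tail [List [List [List [Fact x]] / [Fact x]] / [Fact x]]] - [List [Fact x]]]
  [Tail [List [List [List [Fact x]] / [Fact x]] / [Fact x]] - [Tail [List [Fact x]]]]

2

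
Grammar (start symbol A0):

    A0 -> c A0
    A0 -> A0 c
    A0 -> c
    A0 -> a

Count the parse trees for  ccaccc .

10

Parse trees for ccaccc (showing first 6 of 10):
  [A0 c [A0 c [A0 [A0 [A0 [A0 a] c] c] c]]]
  [A0 c [A0 [A0 c [A0 [A0 [A0 a] c] c]] c]]
  [A0 c [A0 [A0 [A0 c [A0 [A0 a] c]] c] c]]
  [A0 c [A0 [A0 [A0 [A0 c [A0 a]] c] c] c]]
  [A0 [A0 c [A0 c [A0 [A0 [A0 a] c] c]]] c]
  [A0 [A0 c [A0 [A0 c [A0 [A0 a] c]] c]] c]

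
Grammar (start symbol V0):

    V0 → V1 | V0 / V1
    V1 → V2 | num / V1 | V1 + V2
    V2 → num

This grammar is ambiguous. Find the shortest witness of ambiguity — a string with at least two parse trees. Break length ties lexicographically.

num / num

length 1: no string has ≥2 trees
length 3: num / num has 2 parse trees

Two derivations of num / num:
  V0 ⇒ V1 ⇒ num / V1 ⇒ num / V2 ⇒ num / num
  V0 ⇒ V0 / V1 ⇒ V1 / V1 ⇒ V2 / V1 ⇒ num / V1 ⇒ num / V2 ⇒ num / num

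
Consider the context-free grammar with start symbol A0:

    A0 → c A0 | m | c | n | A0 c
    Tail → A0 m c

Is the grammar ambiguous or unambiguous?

Witness: c c

Derivation 1: A0 ⇒ c A0 ⇒ c c
Derivation 2: A0 ⇒ A0 c ⇒ c c

Two distinct leftmost derivations for the same string.

Ambiguous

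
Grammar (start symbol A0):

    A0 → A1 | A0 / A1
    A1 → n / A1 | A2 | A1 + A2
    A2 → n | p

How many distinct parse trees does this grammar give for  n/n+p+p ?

4

Parse trees for n/n+p+p:
  [A0 [A1 n / [A1 [A1 [A1 [A2 n]] + [A2 p]] + [A2 p]]]]
  [A0 [A1 [A1 n / [A1 [A1 [A2 n]] + [A2 p]]] + [A2 p]]]
  [A0 [A1 [A1 [A1 n / [A1 [A2 n]]] + [A2 p]] + [A2 p]]]
  [A0 [A0 [A1 [A2 n]]] / [A1 [A1 [A1 [A2 n]] + [A2 p]] + [A2 p]]]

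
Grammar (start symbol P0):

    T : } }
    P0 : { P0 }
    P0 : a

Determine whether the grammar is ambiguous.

Unambiguous

(T is unreachable from P0, so its rules don't affect L(P0).) L(P0) is { openⁿ atom closeⁿ : n ≥ 0 }. The bracket depth fixes n, and the derivation is forced at every step.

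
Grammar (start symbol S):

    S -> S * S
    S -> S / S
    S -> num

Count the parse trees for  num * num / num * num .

Parse trees for num * num / num * num:
  [S [S num] * [S [S [S num] / [S num]] * [S num]]]
  [S [S num] * [S [S num] / [S [S num] * [S num]]]]
  [S [S [S num] * [S [S num] / [S num]]] * [S num]]
  [S [S [S [S num] * [S num]] / [S num]] * [S num]]
  [S [S [S num] * [S num]] / [S [S num] * [S num]]]

5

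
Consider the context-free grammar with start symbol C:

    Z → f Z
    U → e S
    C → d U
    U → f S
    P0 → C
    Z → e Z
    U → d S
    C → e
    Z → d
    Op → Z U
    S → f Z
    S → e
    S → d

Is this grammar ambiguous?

Unambiguous

(Op, P0 are unreachable from C, so their rules don't affect L(C).) Each reachable nonterminal has at most one production per leading terminal, and all productions are right-linear; the derivation is determined token-by-token.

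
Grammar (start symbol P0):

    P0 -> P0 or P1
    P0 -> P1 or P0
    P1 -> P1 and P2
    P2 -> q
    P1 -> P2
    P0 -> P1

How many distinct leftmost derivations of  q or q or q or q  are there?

Parse trees for q or q or q or q:
  [P0 [P0 [P0 [P0 [P1 [P2 q]]] or [P1 [P2 q]]] or [P1 [P2 q]]] or [P1 [P2 q]]]
  [P0 [P0 [P0 [P1 [P2 q]] or [P0 [P1 [P2 q]]]] or [P1 [P2 q]]] or [P1 [P2 q]]]
  [P0 [P0 [P1 [P2 q]] or [P0 [P0 [P1 [P2 q]]] or [P1 [P2 q]]]] or [P1 [P2 q]]]
  [P0 [P0 [P1 [P2 q]] or [P0 [P1 [P2 q]] or [P0 [P1 [P2 q]]]]] or [P1 [P2 q]]]
  [P0 [P1 [P2 q]] or [P0 [P0 [P0 [P1 [P2 q]]] or [P1 [P2 q]]] or [P1 [P2 q]]]]
  [P0 [P1 [P2 q]] or [P0 [P0 [P1 [P2 q]] or [P0 [P1 [P2 q]]]] or [P1 [P2 q]]]]
  [P0 [P1 [P2 q]] or [P0 [P1 [P2 q]] or [P0 [P0 [P1 [P2 q]]] or [P1 [P2 q]]]]]
  [P0 [P1 [P2 q]] or [P0 [P1 [P2 q]] or [P0 [P1 [P2 q]] or [P0 [P1 [P2 q]]]]]]

8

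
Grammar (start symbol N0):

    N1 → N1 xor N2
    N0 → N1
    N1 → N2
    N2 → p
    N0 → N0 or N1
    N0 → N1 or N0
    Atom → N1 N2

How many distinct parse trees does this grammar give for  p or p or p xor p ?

4

Parse trees for p or p or p xor p:
  [N0 [N0 [N0 [N1 [N2 p]]] or [N1 [N2 p]]] or [N1 [N1 [N2 p]] xor [N2 p]]]
  [N0 [N0 [N1 [N2 p]] or [N0 [N1 [N2 p]]]] or [N1 [N1 [N2 p]] xor [N2 p]]]
  [N0 [N1 [N2 p]] or [N0 [N0 [N1 [N2 p]]] or [N1 [N1 [N2 p]] xor [N2 p]]]]
  [N0 [N1 [N2 p]] or [N0 [N1 [N2 p]] or [N0 [N1 [N1 [N2 p]] xor [N2 p]]]]]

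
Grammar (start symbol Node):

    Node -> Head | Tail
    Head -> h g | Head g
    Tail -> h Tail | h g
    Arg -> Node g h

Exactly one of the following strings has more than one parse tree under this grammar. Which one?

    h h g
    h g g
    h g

h g

h h g: 1 tree
h g g: 1 tree
h g: 2 trees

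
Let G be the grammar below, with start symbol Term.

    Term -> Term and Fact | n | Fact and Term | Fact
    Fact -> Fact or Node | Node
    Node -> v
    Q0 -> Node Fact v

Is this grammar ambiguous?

Witness: v and v

Derivation 1: Term ⇒ Term and Fact ⇒ Fact and Fact ⇒ Node and Fact ⇒ v and Fact ⇒ v and Node ⇒ v and v
Derivation 2: Term ⇒ Fact and Term ⇒ Node and Term ⇒ v and Term ⇒ v and Fact ⇒ v and Node ⇒ v and v

Two distinct leftmost derivations for the same string.

Ambiguous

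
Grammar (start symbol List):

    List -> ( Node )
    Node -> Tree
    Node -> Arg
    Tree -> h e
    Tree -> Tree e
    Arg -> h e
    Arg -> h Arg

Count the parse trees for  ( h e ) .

2

Parse trees for ( h e ):
  [List ( [Node [Tree h e]] )]
  [List ( [Node [Arg h e]] )]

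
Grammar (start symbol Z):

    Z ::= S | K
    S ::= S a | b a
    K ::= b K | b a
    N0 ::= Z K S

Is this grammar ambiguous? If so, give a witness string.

Ambiguous

Witness: b a

Derivation 1: Z ⇒ S ⇒ b a
Derivation 2: Z ⇒ K ⇒ b a

Two distinct leftmost derivations for the same string.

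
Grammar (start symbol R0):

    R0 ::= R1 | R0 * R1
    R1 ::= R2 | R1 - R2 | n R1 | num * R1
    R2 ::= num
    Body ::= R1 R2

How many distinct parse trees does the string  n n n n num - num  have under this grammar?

5

Parse trees for n n n n num - num:
  [R0 [R1 [R1 n [R1 n [R1 n [R1 n [R1 [R2 num]]]]]] - [R2 num]]]
  [R0 [R1 n [R1 [R1 n [R1 n [R1 n [R1 [R2 num]]]]] - [R2 num]]]]
  [R0 [R1 n [R1 n [R1 [R1 n [R1 n [R1 [R2 num]]]] - [R2 num]]]]]
  [R0 [R1 n [R1 n [R1 n [R1 [R1 n [R1 [R2 num]]] - [R2 num]]]]]]
  [R0 [R1 n [R1 n [R1 n [R1 n [R1 [R1 [R2 num]] - [R2 num]]]]]]]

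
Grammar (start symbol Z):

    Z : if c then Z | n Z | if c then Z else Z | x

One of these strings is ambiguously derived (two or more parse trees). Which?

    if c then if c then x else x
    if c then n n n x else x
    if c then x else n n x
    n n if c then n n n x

if c then if c then x else x

if c then if c then x else x: 2 trees
if c then n n n x else x: 1 tree
if c then x else n n x: 1 tree
n n if c then n n n x: 1 tree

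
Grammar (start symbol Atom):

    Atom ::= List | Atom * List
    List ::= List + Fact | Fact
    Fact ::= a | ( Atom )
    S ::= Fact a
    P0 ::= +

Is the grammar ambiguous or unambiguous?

Unambiguous

(S, P0 are unreachable from Atom, so their rules don't affect L(Atom).) The grammar is stratified — Atom handles '*' (left-recursive), List handles '+', Fact atoms. Each operator has a fixed associativity and precedence level, so every string has one parse.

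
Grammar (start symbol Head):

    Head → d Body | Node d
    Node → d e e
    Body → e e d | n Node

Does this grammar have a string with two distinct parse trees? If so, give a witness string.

Ambiguous

Witness: d e e d

Derivation 1: Head ⇒ d Body ⇒ d e e d
Derivation 2: Head ⇒ Node d ⇒ d e e d

Two distinct leftmost derivations for the same string.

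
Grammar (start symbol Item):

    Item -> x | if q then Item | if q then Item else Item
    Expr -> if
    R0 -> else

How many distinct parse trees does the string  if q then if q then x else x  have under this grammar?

Parse trees for if q then if q then x else x:
  [Item if q then [Item if q then [Item x] else [Item x]]]
  [Item if q then [Item if q then [Item x]] else [Item x]]

2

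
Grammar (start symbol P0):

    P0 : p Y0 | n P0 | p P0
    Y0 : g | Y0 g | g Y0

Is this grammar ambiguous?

Ambiguous

Witness: p g g

Derivation 1: P0 ⇒ p Y0 ⇒ p Y0 g ⇒ p g g
Derivation 2: P0 ⇒ p Y0 ⇒ p g Y0 ⇒ p g g

Two distinct leftmost derivations for the same string.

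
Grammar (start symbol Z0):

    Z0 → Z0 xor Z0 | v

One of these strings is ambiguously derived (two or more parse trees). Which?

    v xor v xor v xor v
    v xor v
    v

v xor v xor v xor v: 5 trees
v xor v: 1 tree
v: 1 tree

v xor v xor v xor v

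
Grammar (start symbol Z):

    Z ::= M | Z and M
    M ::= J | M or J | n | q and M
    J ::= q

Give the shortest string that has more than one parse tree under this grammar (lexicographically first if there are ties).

q and n

length 1: no string has ≥2 trees
length 3: q and n has 2 parse trees

Two derivations of q and n:
  Z ⇒ M ⇒ q and M ⇒ q and n
  Z ⇒ Z and M ⇒ M and M ⇒ J and M ⇒ q and M ⇒ q and n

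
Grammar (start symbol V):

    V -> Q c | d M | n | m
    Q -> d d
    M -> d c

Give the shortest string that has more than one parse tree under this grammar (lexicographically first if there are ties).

d d c

length 1: no string has ≥2 trees
length 3: d d c has 2 parse trees

Two derivations of d d c:
  V ⇒ Q c ⇒ d d c
  V ⇒ d M ⇒ d d c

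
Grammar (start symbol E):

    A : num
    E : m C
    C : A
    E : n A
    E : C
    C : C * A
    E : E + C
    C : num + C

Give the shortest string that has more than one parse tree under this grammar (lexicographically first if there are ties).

length 1: no string has ≥2 trees
length 2: no string has ≥2 trees
length 3: num + num has 2 parse trees

Two derivations of num + num:
  E ⇒ C ⇒ num + C ⇒ num + A ⇒ num + num
  E ⇒ E + C ⇒ C + C ⇒ A + C ⇒ num + C ⇒ num + A ⇒ num + num

num + num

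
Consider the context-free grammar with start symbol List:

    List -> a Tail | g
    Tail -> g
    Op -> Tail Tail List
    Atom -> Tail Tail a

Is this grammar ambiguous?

(Op, Atom are unreachable from List, so their rules don't affect L(List).) Restricted to the reachable nonterminals, every rule has the form A → t or A → t B, and no two rules for the same A share a first terminal. The grammar encodes a DFA — one run per string.

Unambiguous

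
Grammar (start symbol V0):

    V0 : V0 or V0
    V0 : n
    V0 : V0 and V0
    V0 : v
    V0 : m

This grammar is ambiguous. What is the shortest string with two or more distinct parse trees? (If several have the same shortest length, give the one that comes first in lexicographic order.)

length 1: no string has ≥2 trees
length 3: no string has ≥2 trees
length 5: m and m and m has 2 parse trees

Two derivations of m and m and m:
  V0 ⇒ V0 and V0 ⇒ V0 and V0 and V0 ⇒ m and V0 and V0 ⇒ m and m and V0 ⇒ m and m and m
  V0 ⇒ V0 and V0 ⇒ m and V0 ⇒ m and V0 and V0 ⇒ m and m and V0 ⇒ m and m and m

m and m and m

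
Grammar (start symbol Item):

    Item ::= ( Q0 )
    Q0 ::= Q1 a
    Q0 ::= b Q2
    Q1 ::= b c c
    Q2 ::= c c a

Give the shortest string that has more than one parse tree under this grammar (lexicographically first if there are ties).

( b c c a )

length 6: ( b c c a ) has 2 parse trees

Two derivations of ( b c c a ):
  Item ⇒ ( Q0 ) ⇒ ( Q1 a ) ⇒ ( b c c a )
  Item ⇒ ( Q0 ) ⇒ ( b Q2 ) ⇒ ( b c c a )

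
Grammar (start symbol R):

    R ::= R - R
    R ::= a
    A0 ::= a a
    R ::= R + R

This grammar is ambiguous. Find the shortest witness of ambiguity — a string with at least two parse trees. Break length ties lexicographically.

length 1: no string has ≥2 trees
length 3: no string has ≥2 trees
length 5: a + a + a has 2 parse trees

Two derivations of a + a + a:
  R ⇒ R + R ⇒ a + R ⇒ a + R + R ⇒ a + a + R ⇒ a + a + a
  R ⇒ R + R ⇒ R + R + R ⇒ a + R + R ⇒ a + a + R ⇒ a + a + a

a + a + a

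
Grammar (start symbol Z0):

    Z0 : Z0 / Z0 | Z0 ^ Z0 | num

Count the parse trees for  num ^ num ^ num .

2

Parse trees for num ^ num ^ num:
  [Z0 [Z0 num] ^ [Z0 [Z0 num] ^ [Z0 num]]]
  [Z0 [Z0 [Z0 num] ^ [Z0 num]] ^ [Z0 num]]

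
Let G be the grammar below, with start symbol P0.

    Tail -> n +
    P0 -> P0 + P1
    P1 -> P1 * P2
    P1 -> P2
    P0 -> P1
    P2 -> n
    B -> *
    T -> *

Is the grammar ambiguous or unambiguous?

Only P0, P1, P2 are reachable from P0; ignoring the rest: The grammar is stratified — P0 handles '+' (left-recursive), P1 handles '*', P2 atoms. Each operator has a fixed associativity and precedence level, so every string has one parse.

Unambiguous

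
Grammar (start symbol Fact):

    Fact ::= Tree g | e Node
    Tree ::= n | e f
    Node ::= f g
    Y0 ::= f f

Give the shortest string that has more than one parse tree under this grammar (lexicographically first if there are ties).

length 2: no string has ≥2 trees
length 3: e f g has 2 parse trees

Two derivations of e f g:
  Fact ⇒ Tree g ⇒ e f g
  Fact ⇒ e Node ⇒ e f g

e f g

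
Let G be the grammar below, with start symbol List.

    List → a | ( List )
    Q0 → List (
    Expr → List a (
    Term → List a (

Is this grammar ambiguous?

Unambiguous

Only List is reachable from List; ignoring the rest: L(List) is { openⁿ atom closeⁿ : n ≥ 0 }. The bracket depth fixes n, and the derivation is forced at every step.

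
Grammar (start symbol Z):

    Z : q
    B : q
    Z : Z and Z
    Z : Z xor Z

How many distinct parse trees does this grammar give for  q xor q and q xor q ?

5

Parse trees for q xor q and q xor q:
  [Z [Z [Z q] xor [Z q]] and [Z [Z q] xor [Z q]]]
  [Z [Z q] xor [Z [Z q] and [Z [Z q] xor [Z q]]]]
  [Z [Z q] xor [Z [Z [Z q] and [Z q]] xor [Z q]]]
  [Z [Z [Z [Z q] xor [Z q]] and [Z q]] xor [Z q]]
  [Z [Z [Z q] xor [Z [Z q] and [Z q]]] xor [Z q]]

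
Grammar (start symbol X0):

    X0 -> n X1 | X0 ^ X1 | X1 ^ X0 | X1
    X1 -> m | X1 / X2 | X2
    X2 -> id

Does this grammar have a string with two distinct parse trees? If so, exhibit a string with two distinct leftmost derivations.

Ambiguous

Witness: id ^ id

Derivation 1: X0 ⇒ X0 ^ X1 ⇒ X1 ^ X1 ⇒ X2 ^ X1 ⇒ id ^ X1 ⇒ id ^ X2 ⇒ id ^ id
Derivation 2: X0 ⇒ X1 ^ X0 ⇒ X2 ^ X0 ⇒ id ^ X0 ⇒ id ^ X1 ⇒ id ^ X2 ⇒ id ^ id

Two distinct leftmost derivations for the same string.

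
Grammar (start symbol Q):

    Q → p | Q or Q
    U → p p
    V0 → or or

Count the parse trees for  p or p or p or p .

Parse trees for p or p or p or p:
  [Q [Q p] or [Q [Q p] or [Q [Q p] or [Q p]]]]
  [Q [Q p] or [Q [Q [Q p] or [Q p]] or [Q p]]]
  [Q [Q [Q p] or [Q p]] or [Q [Q p] or [Q p]]]
  [Q [Q [Q p] or [Q [Q p] or [Q p]]] or [Q p]]
  [Q [Q [Q [Q p] or [Q p]] or [Q p]] or [Q p]]

5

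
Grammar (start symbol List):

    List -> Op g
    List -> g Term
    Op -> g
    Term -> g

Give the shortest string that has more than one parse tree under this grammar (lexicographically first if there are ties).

g g

length 2: g g has 2 parse trees

Two derivations of g g:
  List ⇒ Op g ⇒ g g
  List ⇒ g Term ⇒ g g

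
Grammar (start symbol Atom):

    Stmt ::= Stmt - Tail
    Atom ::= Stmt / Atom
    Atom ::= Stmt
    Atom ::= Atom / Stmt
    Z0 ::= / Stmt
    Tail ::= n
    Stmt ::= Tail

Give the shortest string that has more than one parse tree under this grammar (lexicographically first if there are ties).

n / n

length 1: no string has ≥2 trees
length 3: n / n has 2 parse trees

Two derivations of n / n:
  Atom ⇒ Stmt / Atom ⇒ Tail / Atom ⇒ n / Atom ⇒ n / Stmt ⇒ n / Tail ⇒ n / n
  Atom ⇒ Atom / Stmt ⇒ Stmt / Stmt ⇒ Tail / Stmt ⇒ n / Stmt ⇒ n / Tail ⇒ n / n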